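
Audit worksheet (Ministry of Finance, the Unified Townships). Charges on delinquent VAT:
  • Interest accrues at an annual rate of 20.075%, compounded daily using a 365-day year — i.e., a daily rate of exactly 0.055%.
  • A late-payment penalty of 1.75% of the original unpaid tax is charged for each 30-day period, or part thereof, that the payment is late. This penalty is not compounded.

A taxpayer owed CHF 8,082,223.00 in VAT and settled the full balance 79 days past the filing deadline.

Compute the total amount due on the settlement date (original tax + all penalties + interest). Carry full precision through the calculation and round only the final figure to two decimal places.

CHF 8,865,352.41

Penalty periods: ⌈79/30⌉ = 3; penalty = 3 × 1.75% × CHF 8,082,223.00 = CHF 424,316.71…
Interest: CHF 8,082,223.00 × ((1 + 0.00055)^79 − 1) = CHF 8,082,223.00 × 0.04439530… = CHF 358,812.6978…
Total = CHF 8,082,223.00 + CHF 424,316.7075 + CHF 358,812.6978… = CHF 8,865,352.41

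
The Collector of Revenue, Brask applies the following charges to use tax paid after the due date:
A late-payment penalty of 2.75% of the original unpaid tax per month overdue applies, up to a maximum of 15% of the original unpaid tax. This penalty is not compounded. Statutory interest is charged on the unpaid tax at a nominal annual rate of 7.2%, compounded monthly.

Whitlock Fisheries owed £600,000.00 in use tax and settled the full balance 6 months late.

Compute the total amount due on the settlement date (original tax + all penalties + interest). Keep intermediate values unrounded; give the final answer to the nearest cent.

Penalty (uncapped): 6 × 2.75% × £600,000.00 = £99,000.00; cap = 15% × £600,000.00 = £90,000.00 → penalty = £90,000.00
Interest (7.2%/yr ÷ 12 = 0.6%/month): £600,000.00 × ((1 + 0.006)^6 − 1) = £21,926.6037…
Total = £600,000.00 + £90,000.0000 + £21,926.6037… = £711,926.60

£711,926.60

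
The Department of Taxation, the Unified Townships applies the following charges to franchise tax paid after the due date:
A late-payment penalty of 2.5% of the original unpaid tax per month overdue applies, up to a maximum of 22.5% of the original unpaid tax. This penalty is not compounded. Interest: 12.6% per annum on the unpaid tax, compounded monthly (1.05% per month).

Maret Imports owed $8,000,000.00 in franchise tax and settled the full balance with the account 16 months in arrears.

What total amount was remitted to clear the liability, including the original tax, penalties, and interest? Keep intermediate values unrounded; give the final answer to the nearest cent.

Penalty (uncapped): 16 × 2.5% × $8,000,000.00 = $3,200,000.00; cap = 22.5% × $8,000,000.00 = $1,800,000.00 → penalty = $1,800,000.00
Interest: $8,000,000.00 × ((1 + 0.0105)^16 − 1) = $8,000,000.00 × 0.1819010… = $1,455,207.6847…
Total = $8,000,000.00 + $1,800,000.0000 + $1,455,207.6847… = $11,255,207.68

$11,255,207.68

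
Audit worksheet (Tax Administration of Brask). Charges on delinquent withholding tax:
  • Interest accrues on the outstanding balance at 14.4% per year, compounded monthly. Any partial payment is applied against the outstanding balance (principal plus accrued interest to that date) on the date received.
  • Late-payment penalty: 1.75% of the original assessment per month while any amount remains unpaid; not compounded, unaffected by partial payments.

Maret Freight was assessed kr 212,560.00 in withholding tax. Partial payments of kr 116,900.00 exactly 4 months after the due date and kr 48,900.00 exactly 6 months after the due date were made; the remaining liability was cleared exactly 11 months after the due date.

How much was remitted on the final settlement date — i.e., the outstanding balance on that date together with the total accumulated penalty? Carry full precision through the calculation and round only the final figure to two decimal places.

Monthly rate = 14.4% ÷ 12 = 1.2%
Balance at month 4: kr 212,560.0000 × (1 + 0.012)^4 = kr 222,948.0055…
After kr 116,900.00 payment: kr 222,948.0055… − kr 116,900.00 = kr 106,048.0055…
Balance at month 6: kr 106,048.0055… × (1 + 0.012)^2 = kr 108,608.4285…
After kr 48,900.00 payment: kr 108,608.4285… − kr 48,900.00 = kr 59,708.4285…
Balance at month 11: kr 59,708.4285… × (1 + 0.012)^5 = kr 63,377.9523…
Penalty: 11 × 1.75% × kr 212,560.00 = kr 40,917.80
Final settlement = outstanding balance + penalty = kr 63,377.9523… + kr 40,917.80 = kr 104,295.75

kr 104,295.75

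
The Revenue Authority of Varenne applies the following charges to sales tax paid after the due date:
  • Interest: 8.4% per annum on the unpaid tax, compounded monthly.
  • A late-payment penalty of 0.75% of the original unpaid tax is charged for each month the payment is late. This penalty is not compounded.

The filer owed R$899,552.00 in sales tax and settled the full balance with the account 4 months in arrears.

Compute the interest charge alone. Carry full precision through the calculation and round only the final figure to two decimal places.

Interest (8.4%/yr ÷ 12 = 0.7%/month): R$899,552.00 × ((1 + 0.007)^4 − 1) = R$25,453.1606…

R$25,453.16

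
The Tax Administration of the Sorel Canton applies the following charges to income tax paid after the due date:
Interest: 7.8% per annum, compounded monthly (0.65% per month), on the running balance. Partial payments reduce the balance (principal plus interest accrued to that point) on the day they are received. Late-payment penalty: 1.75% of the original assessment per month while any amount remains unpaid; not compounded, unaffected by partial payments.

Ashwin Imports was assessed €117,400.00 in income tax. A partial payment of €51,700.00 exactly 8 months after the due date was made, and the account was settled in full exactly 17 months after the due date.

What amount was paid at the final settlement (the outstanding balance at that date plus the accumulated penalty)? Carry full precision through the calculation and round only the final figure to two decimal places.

€111,191.92

Balance at month 8: €117,400.0000 × (1 + 0.0065)^8 = €123,645.5044…
After €51,700.00 payment: €123,645.5044… − €51,700.00 = €71,945.5044…
Balance at month 17: €71,945.5044… × (1 + 0.0065)^9 = €76,265.4215…
Penalty: 17 × 1.75% × €117,400.00 = €34,926.50
Final settlement = outstanding balance + penalty = €76,265.4215… + €34,926.50 = €111,191.92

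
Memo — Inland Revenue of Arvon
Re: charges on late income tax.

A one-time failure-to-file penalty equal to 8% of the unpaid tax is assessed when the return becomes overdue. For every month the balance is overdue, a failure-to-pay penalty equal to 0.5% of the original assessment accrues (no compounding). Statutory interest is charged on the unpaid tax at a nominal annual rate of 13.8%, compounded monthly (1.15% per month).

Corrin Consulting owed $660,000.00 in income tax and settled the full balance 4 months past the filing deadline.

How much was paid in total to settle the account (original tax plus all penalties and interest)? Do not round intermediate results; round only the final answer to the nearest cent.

$756,887.74

Failure-to-file penalty: 8% × $660,000.00 = $52,800.00
Failure-to-pay penalty = 0.5% × $660,000.00 × 4 mo = $13,200.00
Interest: $660,000.00 × ((1 + 0.0115)^4 − 1) = $660,000.00 × 0.0467996… = $30,887.7367…
Total = $660,000.00 + $66,000.0000 + $30,887.7367… = $756,887.74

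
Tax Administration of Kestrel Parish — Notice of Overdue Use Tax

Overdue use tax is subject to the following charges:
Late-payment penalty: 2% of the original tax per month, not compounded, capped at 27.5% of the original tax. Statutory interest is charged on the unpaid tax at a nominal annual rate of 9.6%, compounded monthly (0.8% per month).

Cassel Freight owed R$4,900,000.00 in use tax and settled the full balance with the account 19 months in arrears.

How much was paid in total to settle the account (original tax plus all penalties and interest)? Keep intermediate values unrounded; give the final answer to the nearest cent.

Penalty (uncapped): 19 × 2% × R$4,900,000.00 = R$1,862,000.00; cap = 27.5% × R$4,900,000.00 = R$1,347,500.00 → penalty = R$1,347,500.00
Interest: R$4,900,000.00 × ((1 + 0.008)^19 − 1) = R$4,900,000.00 × 0.1634564… = R$800,936.3225…
Total = R$4,900,000.00 + R$1,347,500.0000 + R$800,936.3225… = R$7,048,436.32

R$7,048,436.32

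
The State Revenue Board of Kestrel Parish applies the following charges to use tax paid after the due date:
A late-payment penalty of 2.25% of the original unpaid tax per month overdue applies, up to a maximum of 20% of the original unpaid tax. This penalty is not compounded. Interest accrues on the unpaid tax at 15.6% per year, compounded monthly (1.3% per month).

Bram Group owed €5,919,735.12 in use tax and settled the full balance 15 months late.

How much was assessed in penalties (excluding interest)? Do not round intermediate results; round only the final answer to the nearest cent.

€1,183,947.02

Penalty (uncapped): 15 × 2.25% × €5,919,735.12 = €1,997,910.60…; cap = 20% × €5,919,735.12 = €1,183,947.02… → penalty = €1,183,947.02…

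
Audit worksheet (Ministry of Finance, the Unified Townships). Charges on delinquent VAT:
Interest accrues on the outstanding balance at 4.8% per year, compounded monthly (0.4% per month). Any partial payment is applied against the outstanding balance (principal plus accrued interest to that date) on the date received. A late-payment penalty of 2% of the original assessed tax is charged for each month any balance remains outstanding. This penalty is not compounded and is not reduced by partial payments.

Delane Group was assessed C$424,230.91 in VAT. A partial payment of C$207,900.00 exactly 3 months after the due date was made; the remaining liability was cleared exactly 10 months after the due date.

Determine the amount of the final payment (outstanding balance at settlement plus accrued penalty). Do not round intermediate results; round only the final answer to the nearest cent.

Balance at month 3: C$424,230.9100 × (1 + 0.004)^3 = C$429,342.0712…
After C$207,900.00 payment: C$429,342.0712… − C$207,900.00 = C$221,442.0712…
Balance at month 10: C$221,442.0712… × (1 + 0.004)^7 = C$227,717.3517…
Penalty: 10 × 2% × C$424,230.91 = C$84,846.18…
Final settlement = outstanding balance + penalty = C$227,717.3517… + C$84,846.18… = C$312,563.53

C$312,563.53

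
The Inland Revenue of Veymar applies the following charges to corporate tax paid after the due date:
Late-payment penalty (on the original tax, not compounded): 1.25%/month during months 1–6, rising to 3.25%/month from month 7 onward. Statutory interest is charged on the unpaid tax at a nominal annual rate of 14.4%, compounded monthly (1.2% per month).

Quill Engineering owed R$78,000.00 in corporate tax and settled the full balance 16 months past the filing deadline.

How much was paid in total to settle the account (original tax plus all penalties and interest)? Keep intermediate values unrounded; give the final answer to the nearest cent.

R$125,602.35

Penalty, months 1–6: 6 × 1.25% × R$78,000.00 = R$5,850.00
Penalty, months 7–16: 10 × 3.25% × R$78,000.00 = R$25,350.00
Interest: R$78,000.00 × ((1 + 0.012)^16 − 1) = R$78,000.00 × 0.2102865… = R$16,402.3494…
Total = R$78,000.00 + R$31,200.0000 + R$16,402.3494… = R$125,602.35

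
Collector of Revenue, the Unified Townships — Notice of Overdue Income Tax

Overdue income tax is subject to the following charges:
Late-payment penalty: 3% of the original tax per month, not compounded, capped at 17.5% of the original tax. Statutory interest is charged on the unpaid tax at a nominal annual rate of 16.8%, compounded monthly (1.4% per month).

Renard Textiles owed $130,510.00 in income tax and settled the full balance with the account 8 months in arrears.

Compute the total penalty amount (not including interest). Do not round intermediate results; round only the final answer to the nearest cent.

Penalty (uncapped): 8 × 3% × $130,510.00 = $31,322.40; cap = 17.5% × $130,510.00 = $22,839.25 → penalty = $22,839.25

$22,839.25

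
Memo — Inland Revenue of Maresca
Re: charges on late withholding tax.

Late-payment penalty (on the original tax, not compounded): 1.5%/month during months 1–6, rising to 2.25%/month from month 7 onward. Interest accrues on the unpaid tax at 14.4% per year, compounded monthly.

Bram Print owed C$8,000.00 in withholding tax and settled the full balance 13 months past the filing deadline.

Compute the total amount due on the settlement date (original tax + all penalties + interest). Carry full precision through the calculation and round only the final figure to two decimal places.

Penalty, months 1–6: 6 × 1.5% × C$8,000.00 = C$720.00
Penalty, months 7–13: 7 × 2.25% × C$8,000.00 = C$1,260.00
Interest (14.4%/yr ÷ 12 = 1.2%/month): C$8,000.00 × ((1 + 0.012)^13 − 1) = C$1,341.9309…
Total = C$8,000.00 + C$1,980.0000 + C$1,341.9309… = C$11,321.93

C$11,321.93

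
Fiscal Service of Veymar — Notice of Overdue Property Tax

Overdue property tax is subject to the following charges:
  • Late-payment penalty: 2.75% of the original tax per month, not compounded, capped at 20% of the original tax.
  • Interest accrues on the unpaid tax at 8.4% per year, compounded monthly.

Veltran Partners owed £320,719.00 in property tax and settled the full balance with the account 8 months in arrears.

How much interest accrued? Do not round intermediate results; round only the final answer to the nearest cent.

£18,406.51

Interest (8.4%/yr ÷ 12 = 0.7%/month): £320,719.00 × ((1 + 0.007)^8 − 1) = £18,406.5050…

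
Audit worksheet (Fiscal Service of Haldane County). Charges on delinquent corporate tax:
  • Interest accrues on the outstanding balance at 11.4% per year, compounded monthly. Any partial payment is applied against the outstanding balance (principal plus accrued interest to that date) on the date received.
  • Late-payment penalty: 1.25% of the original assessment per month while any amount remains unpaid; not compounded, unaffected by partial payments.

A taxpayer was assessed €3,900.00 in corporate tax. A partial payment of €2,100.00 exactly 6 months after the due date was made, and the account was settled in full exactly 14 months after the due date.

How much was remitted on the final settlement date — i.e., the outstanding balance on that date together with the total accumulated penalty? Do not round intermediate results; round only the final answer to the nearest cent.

Monthly rate = 11.4% ÷ 12 = 0.95%
Balance at month 6: €3,900.0000 × (1 + 0.0095)^6 = €4,127.6470…
After €2,100.00 payment: €4,127.6470… − €2,100.00 = €2,027.6470…
Balance at month 14: €2,027.6470… × (1 + 0.0095)^8 = €2,186.9705…
Penalty: 14 × 1.25% × €3,900.00 = €682.50
Final settlement = outstanding balance + penalty = €2,186.9705… + €682.50 = €2,869.47

€2,869.47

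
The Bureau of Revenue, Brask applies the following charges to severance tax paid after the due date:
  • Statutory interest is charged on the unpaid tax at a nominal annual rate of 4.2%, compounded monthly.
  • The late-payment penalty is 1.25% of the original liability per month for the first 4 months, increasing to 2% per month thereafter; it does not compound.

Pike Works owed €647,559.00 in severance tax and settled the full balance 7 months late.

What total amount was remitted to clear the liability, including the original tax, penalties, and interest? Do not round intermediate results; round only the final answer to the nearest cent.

Penalty, months 1–4: 4 × 1.25% × €647,559.00 = €32,377.95
Penalty, months 5–7: 3 × 2% × €647,559.00 = €38,853.54
Interest (4.2%/yr ÷ 12 = 0.35%/month): €647,559.00 × ((1 + 0.0035)^7 − 1) = €16,032.7552…
Total = €647,559.00 + €71,231.4900 + €16,032.7552… = €734,823.25

€734,823.25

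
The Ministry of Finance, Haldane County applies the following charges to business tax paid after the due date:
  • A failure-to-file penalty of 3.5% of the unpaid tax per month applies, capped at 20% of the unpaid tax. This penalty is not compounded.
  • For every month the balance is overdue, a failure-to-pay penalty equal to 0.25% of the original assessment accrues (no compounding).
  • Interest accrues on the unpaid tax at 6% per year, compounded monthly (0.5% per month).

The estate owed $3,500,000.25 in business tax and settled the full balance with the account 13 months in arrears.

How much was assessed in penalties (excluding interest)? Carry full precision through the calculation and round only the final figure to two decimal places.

Failure-to-file: 13 × 3.5% × $3,500,000.25 = $1,592,500.11…, capped at 20% × $3,500,000.25 = $700,000.05
Failure-to-pay penalty: 13 × 0.25% × $3,500,000.25 = $113,750.01…
Total penalty = $700,000.05 + $113,750.01… = $813,750.06

$813,750.06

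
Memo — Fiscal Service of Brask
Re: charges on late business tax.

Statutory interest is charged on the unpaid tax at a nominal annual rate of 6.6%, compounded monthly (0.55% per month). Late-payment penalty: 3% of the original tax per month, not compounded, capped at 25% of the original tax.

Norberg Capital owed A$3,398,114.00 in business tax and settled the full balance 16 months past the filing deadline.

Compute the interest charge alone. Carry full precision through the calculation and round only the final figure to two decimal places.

Interest: A$3,398,114.00 × ((1 + 0.0055)^16 − 1) = A$3,398,114.00 × 0.0917249… = A$311,691.5228…

A$311,691.52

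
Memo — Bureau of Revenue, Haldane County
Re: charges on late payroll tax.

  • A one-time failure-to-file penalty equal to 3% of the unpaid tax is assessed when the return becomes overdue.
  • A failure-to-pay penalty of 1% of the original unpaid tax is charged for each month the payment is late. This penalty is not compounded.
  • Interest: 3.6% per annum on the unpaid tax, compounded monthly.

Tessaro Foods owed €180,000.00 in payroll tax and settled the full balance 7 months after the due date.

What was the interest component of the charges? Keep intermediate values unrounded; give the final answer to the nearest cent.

€3,814.19

Interest (3.6%/yr ÷ 12 = 0.3%/month): €180,000.00 × ((1 + 0.003)^7 − 1) = €3,814.1906…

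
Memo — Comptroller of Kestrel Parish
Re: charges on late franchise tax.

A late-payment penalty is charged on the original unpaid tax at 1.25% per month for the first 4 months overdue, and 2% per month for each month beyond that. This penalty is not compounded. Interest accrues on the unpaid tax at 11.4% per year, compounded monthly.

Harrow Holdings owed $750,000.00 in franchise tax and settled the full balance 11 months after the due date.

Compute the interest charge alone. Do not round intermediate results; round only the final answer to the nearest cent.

Interest (11.4%/yr ÷ 12 = 0.95%/month): $750,000.00 × ((1 + 0.0095)^11 − 1) = $82,205.9556…

$82,205.96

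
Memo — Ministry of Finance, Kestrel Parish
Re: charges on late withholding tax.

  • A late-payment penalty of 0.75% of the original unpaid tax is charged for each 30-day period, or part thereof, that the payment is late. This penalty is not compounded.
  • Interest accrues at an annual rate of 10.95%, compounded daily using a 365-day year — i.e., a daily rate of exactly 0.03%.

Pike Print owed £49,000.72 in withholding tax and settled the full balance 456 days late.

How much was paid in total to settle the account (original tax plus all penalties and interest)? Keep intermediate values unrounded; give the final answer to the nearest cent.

£62,063.10

Penalty periods: ⌈456/30⌉ = 16; penalty = 16 × 0.75% × £49,000.72 = £5,880.09…
Interest: £49,000.72 × ((1 + 0.0003)^456 − 1) = £49,000.72 × 0.14657528… = £7,182.2944…
Total = £49,000.72 + £5,880.0864 + £7,182.2944… = £62,063.10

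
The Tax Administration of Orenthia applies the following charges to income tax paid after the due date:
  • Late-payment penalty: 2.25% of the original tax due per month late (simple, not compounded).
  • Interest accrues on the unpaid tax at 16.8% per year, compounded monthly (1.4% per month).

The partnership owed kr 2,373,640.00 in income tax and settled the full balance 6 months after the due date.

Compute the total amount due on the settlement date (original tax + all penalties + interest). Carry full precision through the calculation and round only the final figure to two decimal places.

kr 2,900,577.30

Late-payment penalty = 2.25% × kr 2,373,640.00 × 6 mo = kr 320,441.40
Interest: kr 2,373,640.00 × ((1 + 0.014)^6 − 1) = kr 2,373,640.00 × 0.0869955… = kr 206,495.9024…
Total = kr 2,373,640.00 + kr 320,441.4000 + kr 206,495.9024… = kr 2,900,577.30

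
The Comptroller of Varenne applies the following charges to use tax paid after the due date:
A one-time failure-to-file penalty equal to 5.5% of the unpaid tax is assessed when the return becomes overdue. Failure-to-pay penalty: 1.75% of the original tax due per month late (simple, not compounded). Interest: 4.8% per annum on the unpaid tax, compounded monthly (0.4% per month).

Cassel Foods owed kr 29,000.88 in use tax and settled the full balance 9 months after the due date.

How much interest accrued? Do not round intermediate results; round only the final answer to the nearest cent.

Interest: kr 29,000.88 × ((1 + 0.004)^9 − 1) = kr 29,000.88 × 0.0365814… = kr 1,060.8930…

kr 1,060.89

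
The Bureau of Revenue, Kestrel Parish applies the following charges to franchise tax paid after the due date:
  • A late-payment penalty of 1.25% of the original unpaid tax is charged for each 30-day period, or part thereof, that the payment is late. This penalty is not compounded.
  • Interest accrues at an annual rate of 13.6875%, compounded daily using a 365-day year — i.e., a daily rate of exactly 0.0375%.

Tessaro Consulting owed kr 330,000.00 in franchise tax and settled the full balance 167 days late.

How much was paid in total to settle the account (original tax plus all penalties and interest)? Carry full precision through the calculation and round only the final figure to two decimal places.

Penalty periods: ⌈167/30⌉ = 6; penalty = 6 × 1.25% × kr 330,000.00 = kr 24,750.00
Interest: kr 330,000.00 × ((1 + 0.000375)^167 − 1) = kr 330,000.00 × 0.06461503… = kr 21,322.9603…
Total = kr 330,000.00 + kr 24,750.0000 + kr 21,322.9603… = kr 376,072.96

kr 376,072.96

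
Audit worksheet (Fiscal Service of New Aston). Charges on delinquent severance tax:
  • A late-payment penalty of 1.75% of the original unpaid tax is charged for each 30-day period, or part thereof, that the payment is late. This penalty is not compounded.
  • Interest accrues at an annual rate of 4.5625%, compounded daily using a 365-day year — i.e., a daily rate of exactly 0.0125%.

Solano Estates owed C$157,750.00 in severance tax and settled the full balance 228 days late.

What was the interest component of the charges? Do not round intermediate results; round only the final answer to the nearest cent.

Interest: C$157,750.00 × ((1 + 0.000125)^228 − 1) = C$157,750.00 × 0.02890818… = C$4,560.2651…

C$4,560.27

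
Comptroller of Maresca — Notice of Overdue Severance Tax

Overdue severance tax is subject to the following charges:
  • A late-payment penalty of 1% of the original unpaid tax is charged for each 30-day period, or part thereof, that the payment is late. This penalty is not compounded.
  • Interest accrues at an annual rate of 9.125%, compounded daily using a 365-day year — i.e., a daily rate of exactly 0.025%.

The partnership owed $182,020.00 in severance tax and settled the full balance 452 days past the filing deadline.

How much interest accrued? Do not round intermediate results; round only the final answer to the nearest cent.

Interest: $182,020.00 × ((1 + 0.00025)^452 − 1) = $182,020.00 × 0.11961612… = $21,772.5263…

$21,772.53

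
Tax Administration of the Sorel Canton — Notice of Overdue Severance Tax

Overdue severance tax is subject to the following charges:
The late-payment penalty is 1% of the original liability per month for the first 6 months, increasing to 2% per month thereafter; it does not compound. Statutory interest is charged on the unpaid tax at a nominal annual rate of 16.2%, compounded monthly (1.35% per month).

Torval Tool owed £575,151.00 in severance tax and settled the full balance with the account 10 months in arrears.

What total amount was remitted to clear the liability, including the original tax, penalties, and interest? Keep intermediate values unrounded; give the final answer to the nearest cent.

Penalty, months 1–6: 6 × 1% × £575,151.00 = £34,509.06
Penalty, months 7–10: 4 × 2% × £575,151.00 = £46,012.08
Interest: £575,151.00 × ((1 + 0.0135)^10 − 1) = £575,151.00 × 0.1435036… = £82,536.2301…
Total = £575,151.00 + £80,521.1400 + £82,536.2301… = £738,208.37

£738,208.37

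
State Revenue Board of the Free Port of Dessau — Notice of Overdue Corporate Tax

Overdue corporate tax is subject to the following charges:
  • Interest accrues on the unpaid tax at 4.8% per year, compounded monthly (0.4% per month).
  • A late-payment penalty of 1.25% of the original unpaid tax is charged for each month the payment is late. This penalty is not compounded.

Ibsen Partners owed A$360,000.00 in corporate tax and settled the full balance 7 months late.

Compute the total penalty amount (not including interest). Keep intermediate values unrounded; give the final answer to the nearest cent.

A$31,500.00

Late-payment penalty: 7 × 1.25% × A$360,000.00 = A$31,500.00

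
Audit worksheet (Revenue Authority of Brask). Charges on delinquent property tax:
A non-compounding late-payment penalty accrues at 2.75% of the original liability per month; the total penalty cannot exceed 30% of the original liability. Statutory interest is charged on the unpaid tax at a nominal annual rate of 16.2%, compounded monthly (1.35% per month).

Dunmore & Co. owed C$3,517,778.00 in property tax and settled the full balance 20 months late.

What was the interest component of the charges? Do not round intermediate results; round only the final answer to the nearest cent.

C$1,082,070.09

Interest: C$3,517,778.00 × ((1 + 0.0135)^20 − 1) = C$3,517,778.00 × 0.3076004… = C$1,082,070.0875…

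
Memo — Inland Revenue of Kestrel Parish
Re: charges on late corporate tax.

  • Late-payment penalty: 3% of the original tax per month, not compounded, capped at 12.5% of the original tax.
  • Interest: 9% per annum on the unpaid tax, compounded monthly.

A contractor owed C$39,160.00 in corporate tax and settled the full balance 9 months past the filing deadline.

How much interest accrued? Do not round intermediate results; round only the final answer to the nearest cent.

C$2,724.00

Interest (9%/yr ÷ 12 = 0.75%/month): C$39,160.00 × ((1 + 0.0075)^9 − 1) = C$2,724.0025…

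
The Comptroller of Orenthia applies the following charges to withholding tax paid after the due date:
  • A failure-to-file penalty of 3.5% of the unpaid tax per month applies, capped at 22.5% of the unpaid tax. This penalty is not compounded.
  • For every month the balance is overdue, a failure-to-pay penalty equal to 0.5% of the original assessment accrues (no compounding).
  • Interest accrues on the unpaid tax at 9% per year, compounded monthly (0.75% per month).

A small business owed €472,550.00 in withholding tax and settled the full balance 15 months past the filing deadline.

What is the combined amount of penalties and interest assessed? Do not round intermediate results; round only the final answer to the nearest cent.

€197,810.66

Failure-to-file: 15 × 3.5% × €472,550.00 = €248,088.75, capped at 22.5% × €472,550.00 = €106,323.75
Failure-to-pay penalty: 15 × 0.5% × €472,550.00 = €35,441.25
Interest: €472,550.00 × ((1 + 0.0075)^15 − 1) = €472,550.00 × 0.1186026… = €56,045.6559…
Penalties + interest = €141,765.0000 + €56,045.6559… = €197,810.66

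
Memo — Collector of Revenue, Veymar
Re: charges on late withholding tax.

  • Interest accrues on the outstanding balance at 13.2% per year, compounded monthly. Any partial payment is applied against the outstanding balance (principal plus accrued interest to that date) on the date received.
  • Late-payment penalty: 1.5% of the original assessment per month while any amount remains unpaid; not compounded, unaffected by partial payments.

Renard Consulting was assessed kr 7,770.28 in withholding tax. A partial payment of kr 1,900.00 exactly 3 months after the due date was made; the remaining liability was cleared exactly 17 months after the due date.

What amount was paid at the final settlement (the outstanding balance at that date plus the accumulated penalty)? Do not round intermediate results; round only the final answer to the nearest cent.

Monthly rate = 13.2% ÷ 12 = 1.1%
Balance at month 3: kr 7,770.2800 × (1 + 0.011)^3 = kr 8,029.5302…
After kr 1,900.00 payment: kr 8,029.5302… − kr 1,900.00 = kr 6,129.5302…
Balance at month 17: kr 6,129.5302… × (1 + 0.011)^14 = kr 7,144.0316…
Penalty: 17 × 1.5% × kr 7,770.28 = kr 1,981.42…
Final settlement = outstanding balance + penalty = kr 7,144.0316… + kr 1,981.42… = kr 9,125.45

kr 9,125.45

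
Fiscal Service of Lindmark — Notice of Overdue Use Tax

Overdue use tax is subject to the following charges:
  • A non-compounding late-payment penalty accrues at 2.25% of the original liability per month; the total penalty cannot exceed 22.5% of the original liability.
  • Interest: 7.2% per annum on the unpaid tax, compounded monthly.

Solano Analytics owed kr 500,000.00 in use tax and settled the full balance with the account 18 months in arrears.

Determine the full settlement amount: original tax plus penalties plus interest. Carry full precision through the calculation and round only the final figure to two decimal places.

kr 669,344.14

Penalty (uncapped): 18 × 2.25% × kr 500,000.00 = kr 202,500.00; cap = 22.5% × kr 500,000.00 = kr 112,500.00 → penalty = kr 112,500.00
Interest (7.2%/yr ÷ 12 = 0.6%/month): kr 500,000.00 × ((1 + 0.006)^18 − 1) = kr 56,844.1446…
Total = kr 500,000.00 + kr 112,500.0000 + kr 56,844.1446… = kr 669,344.14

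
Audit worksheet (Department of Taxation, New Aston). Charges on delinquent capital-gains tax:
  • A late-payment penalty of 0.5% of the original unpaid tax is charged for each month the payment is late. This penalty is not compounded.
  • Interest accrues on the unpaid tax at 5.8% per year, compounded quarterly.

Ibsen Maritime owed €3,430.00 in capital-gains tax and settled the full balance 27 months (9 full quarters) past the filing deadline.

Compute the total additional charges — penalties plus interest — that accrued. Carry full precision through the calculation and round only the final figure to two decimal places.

€937.52

Late-payment penalty = 0.5% × €3,430.00 × 27 mo = €463.05
Interest (5.8%/yr ÷ 4 = 1.45%/quarter): €3,430.00 × ((1 + 0.0145)^9 − 1) = €474.4744…
Penalties + interest = €463.0500 + €474.4744… = €937.52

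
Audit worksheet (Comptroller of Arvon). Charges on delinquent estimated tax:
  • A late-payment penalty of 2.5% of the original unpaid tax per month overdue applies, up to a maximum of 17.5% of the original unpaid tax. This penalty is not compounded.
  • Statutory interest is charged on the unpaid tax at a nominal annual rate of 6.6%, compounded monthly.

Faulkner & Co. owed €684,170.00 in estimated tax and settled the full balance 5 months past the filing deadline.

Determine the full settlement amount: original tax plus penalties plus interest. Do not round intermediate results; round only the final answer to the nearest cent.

Penalty: 5 × 2.5% × €684,170.00 = €85,521.25 (below the 17.5% cap of €119,729.75)
Interest (6.6%/yr ÷ 12 = 0.55%/month): €684,170.00 × ((1 + 0.0055)^5 − 1) = €19,022.7778…
Total = €684,170.00 + €85,521.2500 + €19,022.7778… = €788,714.03

€788,714.03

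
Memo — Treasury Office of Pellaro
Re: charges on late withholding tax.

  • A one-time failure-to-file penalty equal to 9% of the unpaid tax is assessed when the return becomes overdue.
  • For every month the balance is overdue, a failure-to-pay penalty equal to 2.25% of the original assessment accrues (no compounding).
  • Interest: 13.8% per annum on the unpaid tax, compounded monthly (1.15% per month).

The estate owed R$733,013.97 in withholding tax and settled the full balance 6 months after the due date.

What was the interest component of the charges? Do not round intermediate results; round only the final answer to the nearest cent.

Interest: R$733,013.97 × ((1 + 0.0115)^6 − 1) = R$733,013.97 × 0.0710144… = R$52,054.5700…

R$52,054.57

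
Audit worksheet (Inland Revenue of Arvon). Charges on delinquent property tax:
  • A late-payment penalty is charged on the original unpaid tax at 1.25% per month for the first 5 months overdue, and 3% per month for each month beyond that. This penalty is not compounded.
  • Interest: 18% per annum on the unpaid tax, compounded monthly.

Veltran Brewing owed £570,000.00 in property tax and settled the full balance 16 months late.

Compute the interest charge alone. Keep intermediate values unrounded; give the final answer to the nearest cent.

Interest (18%/yr ÷ 12 = 1.5%/month): £570,000.00 × ((1 + 0.015)^16 − 1) = £153,321.7622…

£153,321.76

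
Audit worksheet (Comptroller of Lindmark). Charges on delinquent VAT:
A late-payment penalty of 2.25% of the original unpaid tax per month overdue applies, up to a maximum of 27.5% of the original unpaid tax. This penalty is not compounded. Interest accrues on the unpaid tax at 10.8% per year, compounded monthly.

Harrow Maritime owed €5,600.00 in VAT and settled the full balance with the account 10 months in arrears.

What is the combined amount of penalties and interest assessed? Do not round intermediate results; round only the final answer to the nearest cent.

€1,784.91

Penalty: 10 × 2.25% × €5,600.00 = €1,260.00 (below the 27.5% cap of €1,540.00)
Interest (10.8%/yr ÷ 12 = 0.9%/month): €5,600.00 × ((1 + 0.009)^10 − 1) = €524.9097…
Penalties + interest = €1,260.0000 + €524.9097… = €1,784.91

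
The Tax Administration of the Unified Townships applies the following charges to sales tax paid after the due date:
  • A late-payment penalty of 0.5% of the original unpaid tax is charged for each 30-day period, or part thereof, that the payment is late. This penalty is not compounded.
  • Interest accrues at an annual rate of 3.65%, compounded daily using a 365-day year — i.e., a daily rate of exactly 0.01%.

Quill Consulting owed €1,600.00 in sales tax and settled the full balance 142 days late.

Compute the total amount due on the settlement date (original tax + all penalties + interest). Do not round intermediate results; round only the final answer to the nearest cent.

€1,662.88

Penalty periods: ⌈142/30⌉ = 5; penalty = 5 × 0.5% × €1,600.00 = €40.00
Interest: €1,600.00 × ((1 + 0.0001)^142 − 1) = €1,600.00 × 0.01430058… = €22.8809…
Total = €1,600.00 + €40.0000 + €22.8809… = €1,662.88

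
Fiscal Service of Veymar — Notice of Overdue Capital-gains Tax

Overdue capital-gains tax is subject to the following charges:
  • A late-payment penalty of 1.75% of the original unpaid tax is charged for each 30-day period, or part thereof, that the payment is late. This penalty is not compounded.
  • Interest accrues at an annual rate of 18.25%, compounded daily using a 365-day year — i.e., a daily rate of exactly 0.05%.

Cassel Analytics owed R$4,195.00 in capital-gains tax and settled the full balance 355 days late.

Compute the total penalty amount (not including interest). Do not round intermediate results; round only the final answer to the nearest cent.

R$880.95

Penalty periods: ⌈355/30⌉ = 12; penalty = 12 × 1.75% × R$4,195.00 = R$880.95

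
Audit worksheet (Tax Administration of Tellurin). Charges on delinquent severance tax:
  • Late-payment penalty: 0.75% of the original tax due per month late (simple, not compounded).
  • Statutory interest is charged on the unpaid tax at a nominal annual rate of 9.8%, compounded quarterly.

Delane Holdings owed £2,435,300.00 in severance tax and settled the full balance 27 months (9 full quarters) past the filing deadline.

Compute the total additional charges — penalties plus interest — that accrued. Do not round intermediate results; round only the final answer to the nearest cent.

£1,085,877.97

Late-payment penalty = 0.75% × £2,435,300.00 × 27 mo = £493,148.25
Interest (9.8%/yr ÷ 4 = 2.45%/quarter): £2,435,300.00 × ((1 + 0.0245)^9 − 1) = £592,729.7197…
Penalties + interest = £493,148.2500 + £592,729.7197… = £1,085,877.97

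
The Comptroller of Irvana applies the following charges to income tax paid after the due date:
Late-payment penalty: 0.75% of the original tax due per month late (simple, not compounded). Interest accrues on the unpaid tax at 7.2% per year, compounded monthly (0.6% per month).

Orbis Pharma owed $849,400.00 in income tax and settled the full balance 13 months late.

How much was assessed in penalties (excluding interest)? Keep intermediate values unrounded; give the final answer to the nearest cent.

Late-payment penalty: 13 × 0.75% × $849,400.00 = $82,816.50

$82,816.50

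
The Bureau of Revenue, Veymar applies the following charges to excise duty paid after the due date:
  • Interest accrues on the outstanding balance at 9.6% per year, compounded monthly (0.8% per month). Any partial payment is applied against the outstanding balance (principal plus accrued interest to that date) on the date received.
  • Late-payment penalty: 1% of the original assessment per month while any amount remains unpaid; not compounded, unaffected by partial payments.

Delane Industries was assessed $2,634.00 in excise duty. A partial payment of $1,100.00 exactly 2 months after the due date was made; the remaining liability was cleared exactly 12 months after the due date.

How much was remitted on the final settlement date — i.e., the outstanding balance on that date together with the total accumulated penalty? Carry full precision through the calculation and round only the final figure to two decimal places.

$2,023.14

Balance at month 2: $2,634.0000 × (1 + 0.008)^2 = $2,676.3126…
After $1,100.00 payment: $2,676.3126… − $1,100.00 = $1,576.3126…
Balance at month 12: $1,576.3126… × (1 + 0.008)^10 = $1,707.0556…
Penalty: 12 × 1% × $2,634.00 = $316.08
Final settlement = outstanding balance + penalty = $1,707.0556… + $316.08 = $2,023.14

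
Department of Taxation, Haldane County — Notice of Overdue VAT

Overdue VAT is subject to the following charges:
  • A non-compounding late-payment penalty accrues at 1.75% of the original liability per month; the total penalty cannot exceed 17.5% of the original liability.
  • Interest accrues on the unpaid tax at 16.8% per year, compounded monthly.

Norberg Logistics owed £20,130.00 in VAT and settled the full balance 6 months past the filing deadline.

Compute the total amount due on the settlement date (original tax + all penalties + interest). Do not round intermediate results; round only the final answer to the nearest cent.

Penalty: 6 × 1.75% × £20,130.00 = £2,113.65 (below the 17.5% cap of £3,522.75)
Interest (16.8%/yr ÷ 12 = 1.4%/month): £20,130.00 × ((1 + 0.014)^6 − 1) = £1,751.2186…
Total = £20,130.00 + £2,113.6500 + £1,751.2186… = £23,994.87

£23,994.87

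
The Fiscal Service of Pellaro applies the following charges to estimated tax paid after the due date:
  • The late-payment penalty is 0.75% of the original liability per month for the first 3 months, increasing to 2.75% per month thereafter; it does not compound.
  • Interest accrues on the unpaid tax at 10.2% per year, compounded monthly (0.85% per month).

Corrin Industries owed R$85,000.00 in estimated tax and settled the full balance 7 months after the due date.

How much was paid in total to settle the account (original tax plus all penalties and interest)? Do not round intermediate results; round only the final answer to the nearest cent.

R$101,450.81

Penalty, months 1–3: 3 × 0.75% × R$85,000.00 = R$1,912.50
Penalty, months 4–7: 4 × 2.75% × R$85,000.00 = R$9,350.00
Interest: R$85,000.00 × ((1 + 0.0085)^7 − 1) = R$85,000.00 × 0.0610389… = R$5,188.3089…
Total = R$85,000.00 + R$11,262.5000 + R$5,188.3089… = R$101,450.81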